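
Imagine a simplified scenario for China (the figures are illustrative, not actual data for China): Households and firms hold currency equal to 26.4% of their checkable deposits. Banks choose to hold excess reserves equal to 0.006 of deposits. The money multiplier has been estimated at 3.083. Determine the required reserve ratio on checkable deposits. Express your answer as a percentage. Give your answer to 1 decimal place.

Using m = 3.083. Since m = (1 + c)/(c + rr + e), the denominator satisfies c + rr + e = (1 + c)/m = (1 + 0.264) / 3.083 ≈ 0.409990.
With c = 0.264 and e = 0.006, the required reserve ratio on checkable deposits is 0.409990 − 0.264 − 0.006 = 0.13999.

14.0%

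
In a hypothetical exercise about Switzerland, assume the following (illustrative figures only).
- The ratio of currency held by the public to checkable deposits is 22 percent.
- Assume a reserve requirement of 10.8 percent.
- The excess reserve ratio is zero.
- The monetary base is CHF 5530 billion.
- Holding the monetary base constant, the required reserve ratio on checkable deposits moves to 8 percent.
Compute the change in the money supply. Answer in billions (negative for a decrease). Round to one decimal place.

Initially m₁ = (1 + 0.22) / (0.108 + 0.22) ≈ 3.719512, so M₁ = 3.719512 × 5530 ≈ 20568.9014 billion.
After the change m₂ = (1 + 0.22) / (0.08 + 0.22) ≈ 4.066667, so M₂ = 4.066667 × 5530 ≈ 22488.6685 billion.
ΔM = M₂ − M₁ = 22488.6685 − 20568.9014 = 1919.7671 billion.

CHF 1919.8 billion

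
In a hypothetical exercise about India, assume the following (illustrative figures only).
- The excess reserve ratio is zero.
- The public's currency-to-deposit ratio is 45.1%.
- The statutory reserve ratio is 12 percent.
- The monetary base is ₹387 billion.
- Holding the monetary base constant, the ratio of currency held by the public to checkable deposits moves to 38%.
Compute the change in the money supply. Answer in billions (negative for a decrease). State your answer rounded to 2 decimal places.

₹84.69 billion

Initially m₁ = (1 + 0.451) / (0.12 + 0.451) ≈ 2.541156, so M₁ = 2.541156 × 387 ≈ 983.4274 billion.
After the change m₂ = (1 + 0.38) / (0.12 + 0.38) = 2.76, so M₂ = 2.76 × 387 = 1068.12 billion.
ΔM = M₂ − M₁ = 1068.12 − 983.4274 = 84.6926 billion.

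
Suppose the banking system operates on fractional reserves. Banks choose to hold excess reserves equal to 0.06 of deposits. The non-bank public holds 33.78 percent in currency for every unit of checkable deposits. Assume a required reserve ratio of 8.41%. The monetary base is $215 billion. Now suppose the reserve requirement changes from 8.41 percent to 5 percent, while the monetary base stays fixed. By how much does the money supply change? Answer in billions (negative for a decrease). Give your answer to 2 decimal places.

$45.45 billion

Initially m₁ = (1 + 0.3378) / (0.0841 + 0.06 + 0.3378) ≈ 2.776095, so M₁ = 2.776095 × 215 ≈ 596.8604 billion.
After the change m₂ = (1 + 0.3378) / (0.05 + 0.06 + 0.3378) ≈ 2.987494, so M₂ = 2.987494 × 215 ≈ 642.3112 billion.
ΔM = M₂ − M₁ = 642.3112 − 596.8604 = 45.4508 billion.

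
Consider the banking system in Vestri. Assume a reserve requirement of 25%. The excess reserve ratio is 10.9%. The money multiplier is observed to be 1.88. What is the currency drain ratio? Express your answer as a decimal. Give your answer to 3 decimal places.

0.369

Using m = 1.88. From m = (1 + c)/(c + rr + e), rearranging gives 1 + c = m·(c + rr + e), so c·(1 − m) = m·(rr + e) − 1.
Hence c = [m·(rr + e) − 1]/(1 − m) = [1.88 × (0.25 + 0.109) − 1] / (1 − 1.88) ≈ 0.369409.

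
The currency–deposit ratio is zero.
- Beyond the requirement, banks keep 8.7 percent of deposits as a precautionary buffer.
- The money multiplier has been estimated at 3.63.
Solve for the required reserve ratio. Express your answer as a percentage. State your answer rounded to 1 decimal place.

18.8%

Using m = 3.63. Since m = (1 + c)/(c + rr + e), the denominator satisfies c + rr + e = (1 + c)/m = (1 + 0) / 3.63 ≈ 0.275482.
With c = 0 and e = 0.087, the required reserve ratio is 0.275482 − 0 − 0.087 = 0.188482.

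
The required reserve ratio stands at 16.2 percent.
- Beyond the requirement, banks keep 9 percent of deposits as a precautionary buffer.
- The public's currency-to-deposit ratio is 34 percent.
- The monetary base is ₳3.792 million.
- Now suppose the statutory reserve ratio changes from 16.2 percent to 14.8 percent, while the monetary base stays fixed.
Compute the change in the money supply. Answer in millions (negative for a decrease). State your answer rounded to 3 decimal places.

Initially m₁ = (1 + 0.34) / (0.162 + 0.09 + 0.34) ≈ 2.26351, so M₁ = 2.26351 × 3.792 ≈ 8.5832 million.
After the change m₂ = (1 + 0.34) / (0.148 + 0.09 + 0.34) ≈ 2.31834, so M₂ = 2.31834 × 3.792 ≈ 8.7911 million.
ΔM = M₂ − M₁ = 8.7911 − 8.5832 = 0.2079 million.

₳0.208 million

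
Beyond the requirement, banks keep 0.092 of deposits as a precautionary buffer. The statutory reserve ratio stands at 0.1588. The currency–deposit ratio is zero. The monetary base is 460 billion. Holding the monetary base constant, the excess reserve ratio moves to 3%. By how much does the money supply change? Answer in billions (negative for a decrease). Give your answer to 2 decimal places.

602.31 billion

Initially m₁ = 1 / (0.1588 + 0.092) ≈ 3.987241, so M₁ = 3.987241 × 460 ≈ 1834.1309 billion.
After the change m₂ = 1 / (0.1588 + 0.03) ≈ 5.296610, so M₂ = 5.296610 × 460 = 2436.4406 billion.
ΔM = M₂ − M₁ = 2436.4406 − 1834.1309 = 602.3097 billion.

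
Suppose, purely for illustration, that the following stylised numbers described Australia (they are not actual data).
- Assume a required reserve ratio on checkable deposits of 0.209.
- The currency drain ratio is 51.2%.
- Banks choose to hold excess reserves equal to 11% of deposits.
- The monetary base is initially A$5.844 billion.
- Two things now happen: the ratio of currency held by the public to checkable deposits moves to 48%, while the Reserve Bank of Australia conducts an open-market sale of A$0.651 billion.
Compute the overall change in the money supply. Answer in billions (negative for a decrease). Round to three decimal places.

-1.014 billion

Before: m₁ = (1 + 0.512) / (0.209 + 0.11 + 0.512) ≈ 1.81949, MB₁ = 5.844, so M₁ = 1.81949 × 5.844 ≈ 10.6331 billion.
After: m₂ = (1 + 0.48) / (0.209 + 0.11 + 0.48) ≈ 1.85232, MB₂ = 5.844 − 0.651 = 5.193, so M₂ = 1.85232 × 5.193 ≈ 9.6191 billion.
ΔM = M₂ − M₁ = 9.6191 − 10.6331 = -1.014 billion.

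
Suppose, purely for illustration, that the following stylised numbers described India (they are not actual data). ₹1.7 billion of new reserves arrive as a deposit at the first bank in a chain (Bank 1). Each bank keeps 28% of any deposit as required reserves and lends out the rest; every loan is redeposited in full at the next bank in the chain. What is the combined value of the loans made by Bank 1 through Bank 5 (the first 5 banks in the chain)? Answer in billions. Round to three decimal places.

Bank i lends (1 − rr)^i of the original deposit: Bank 1 lends 1.7·0.7200 = 1.2240, Bank 2 lends 1.7·0.7200² ≈ 0.8813, and so on.
Summing a geometric series: total = 1.7·[0.7200·(1 − 0.7200^5) / (1 − 0.7200)] ≈ 3.5256 billion.

₹3.526 billion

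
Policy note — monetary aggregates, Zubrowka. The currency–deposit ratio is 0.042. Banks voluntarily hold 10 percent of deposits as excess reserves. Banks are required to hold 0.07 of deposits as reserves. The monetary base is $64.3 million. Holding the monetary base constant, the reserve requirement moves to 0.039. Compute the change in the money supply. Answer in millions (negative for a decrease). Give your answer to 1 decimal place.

Initially m₁ = (1 + 0.042) / (0.07 + 0.1 + 0.042) ≈ 4.9151, so M₁ = 4.9151 × 64.3 ≈ 316.0409 million.
After the change m₂ = (1 + 0.042) / (0.039 + 0.1 + 0.042) ≈ 5.7569, so M₂ = 5.7569 × 64.3 ≈ 370.1687 million.
ΔM = M₂ − M₁ = 370.1687 − 316.0409 = 54.1278 million.

$54.1 million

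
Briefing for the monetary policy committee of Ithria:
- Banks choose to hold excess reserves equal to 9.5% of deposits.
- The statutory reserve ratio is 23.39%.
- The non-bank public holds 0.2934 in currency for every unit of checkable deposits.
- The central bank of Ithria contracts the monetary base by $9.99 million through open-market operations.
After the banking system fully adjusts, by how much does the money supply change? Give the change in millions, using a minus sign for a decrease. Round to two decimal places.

The money multiplier is m = (1 + c) / (rr + e + c) = (1 + 0.2934) / (0.2339 + 0.095 + 0.2934) ≈ 2.0784.
The sale removes 9.99 million of base, so ΔM = m × ΔMB = 2.0784 × (−9.99) ≈ -20.7632 million.

-20.76 million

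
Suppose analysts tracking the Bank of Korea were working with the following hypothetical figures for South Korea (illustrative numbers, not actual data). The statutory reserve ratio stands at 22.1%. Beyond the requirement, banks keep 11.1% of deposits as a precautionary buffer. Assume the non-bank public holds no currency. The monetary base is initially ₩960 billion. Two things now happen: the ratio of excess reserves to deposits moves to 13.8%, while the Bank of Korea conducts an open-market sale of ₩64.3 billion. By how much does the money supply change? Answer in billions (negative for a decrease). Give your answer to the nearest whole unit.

Before: m₁ = 1 / (0.221 + 0.111) ≈ 3.0120, MB₁ = 960, so M₁ = 3.0120 × 960 = 2891.52 billion.
After: m₂ = 1 / (0.221 + 0.138) ≈ 2.7855, MB₂ = 960 − 64.3 = 895.7, so M₂ = 2.7855 × 895.7 ≈ 2494.9724 billion.
ΔM = M₂ − M₁ = 2494.9724 − 2891.52 = -396.5476 billion.

-397 billion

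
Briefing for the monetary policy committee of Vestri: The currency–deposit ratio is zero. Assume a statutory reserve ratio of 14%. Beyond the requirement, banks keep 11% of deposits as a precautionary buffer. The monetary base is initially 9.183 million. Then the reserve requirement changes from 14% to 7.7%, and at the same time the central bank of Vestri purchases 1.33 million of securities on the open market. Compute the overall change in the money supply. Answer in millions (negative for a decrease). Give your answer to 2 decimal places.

19.49 million

Before: m₁ = 1 / (0.14 + 0.11) = 4, MB₁ = 9.183, so M₁ = 4 × 9.183 = 36.732 million.
After: m₂ = 1 / (0.077 + 0.11) ≈ 5.34759, MB₂ = 9.183 + 1.33 = 10.513, so M₂ = 5.34759 × 10.513 ≈ 56.2192 million.
ΔM = M₂ − M₁ = 56.2192 − 36.732 = 19.4872 million.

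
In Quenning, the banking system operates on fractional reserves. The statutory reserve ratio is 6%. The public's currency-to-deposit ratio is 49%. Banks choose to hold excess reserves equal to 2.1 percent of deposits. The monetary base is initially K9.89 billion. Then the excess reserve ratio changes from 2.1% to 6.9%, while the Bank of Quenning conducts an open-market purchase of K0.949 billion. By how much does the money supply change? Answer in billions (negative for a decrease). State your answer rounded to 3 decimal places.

Before: m₁ = (1 + 0.49) / (0.06 + 0.021 + 0.49) ≈ 2.609457, MB₁ = 9.89, so M₁ = 2.609457 × 9.89 ≈ 25.8075 billion.
After: m₂ = (1 + 0.49) / (0.06 + 0.069 + 0.49) ≈ 2.407108, MB₂ = 9.89 + 0.949 = 10.839, so M₂ = 2.407108 × 10.839 ≈ 26.0906 billion.
ΔM = M₂ − M₁ = 26.0906 − 25.8075 = 0.2831 billion.

K0.283 billion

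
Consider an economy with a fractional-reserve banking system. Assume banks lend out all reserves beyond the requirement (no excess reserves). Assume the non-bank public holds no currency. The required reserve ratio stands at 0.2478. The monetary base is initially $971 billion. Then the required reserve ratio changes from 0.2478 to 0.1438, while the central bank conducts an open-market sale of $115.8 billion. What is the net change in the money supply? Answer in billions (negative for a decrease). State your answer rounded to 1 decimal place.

$2028.7 billion

Before: m₁ = 1 / (0.2478) ≈ 4.03551, MB₁ = 971, so M₁ = 4.03551 × 971 ≈ 3918.4802 billion.
After: m₂ = 1 / (0.1438) ≈ 6.95410, MB₂ = 971 − 115.8 = 855.2, so M₂ = 6.95410 × 855.2 ≈ 5947.1463 billion.
ΔM = M₂ − M₁ = 5947.1463 − 3918.4802 = 2028.6661 billion.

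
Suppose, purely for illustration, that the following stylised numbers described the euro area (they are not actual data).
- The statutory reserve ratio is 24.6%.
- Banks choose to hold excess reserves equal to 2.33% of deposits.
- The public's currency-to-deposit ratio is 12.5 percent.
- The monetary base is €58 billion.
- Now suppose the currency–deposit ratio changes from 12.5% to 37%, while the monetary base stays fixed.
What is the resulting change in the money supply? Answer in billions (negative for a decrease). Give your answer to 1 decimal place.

-41.2 billion

Initially m₁ = (1 + 0.125) / (0.246 + 0.0233 + 0.125) ≈ 2.8532, so M₁ = 2.8532 × 58 = 165.4856 billion.
After the change m₂ = (1 + 0.37) / (0.246 + 0.0233 + 0.37) ≈ 2.1430, so M₂ = 2.1430 × 58 = 124.294 billion.
ΔM = M₂ − M₁ = 124.294 − 165.4856 = -41.1916 billion.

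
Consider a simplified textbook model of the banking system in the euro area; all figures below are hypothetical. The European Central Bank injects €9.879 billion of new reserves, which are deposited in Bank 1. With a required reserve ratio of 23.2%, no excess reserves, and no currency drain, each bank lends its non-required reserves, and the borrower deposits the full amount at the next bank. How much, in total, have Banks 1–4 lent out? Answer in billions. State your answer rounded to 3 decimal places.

Bank i lends (1 − rr)^i of the original deposit: Bank 1 lends 9.879·0.7680 ≈ 7.5871, Bank 2 lends 9.879·0.7680² ≈ 5.8269, and so on.
Summing a geometric series: total = 9.879·[0.7680·(1 − 0.7680^4) / (1 − 0.7680)] ≈ 21.3258 billion.

€21.326 billion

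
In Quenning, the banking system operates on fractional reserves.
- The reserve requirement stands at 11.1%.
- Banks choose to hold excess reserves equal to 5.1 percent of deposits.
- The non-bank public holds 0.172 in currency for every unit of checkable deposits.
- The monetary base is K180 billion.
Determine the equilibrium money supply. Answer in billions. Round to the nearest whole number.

K632 billion

The money multiplier is m = (1 + c) / (rr + e + c) = (1 + 0.172) / (0.111 + 0.051 + 0.172) ≈ 3.5090.
So M = m × MB = 3.5090 × 180 = 631.62 billion.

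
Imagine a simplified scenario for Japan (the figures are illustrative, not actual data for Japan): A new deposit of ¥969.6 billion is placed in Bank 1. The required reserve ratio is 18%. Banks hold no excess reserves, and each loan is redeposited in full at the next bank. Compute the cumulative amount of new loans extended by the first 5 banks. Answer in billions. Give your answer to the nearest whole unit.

¥2779 billion

Bank i lends (1 − rr)^i of the original deposit: Bank 1 lends 969.6·0.8200 = 795.0720, Bank 2 lends 969.6·0.8200² ≈ 651.9590, and so on.
Summing a geometric series: total = 969.6·[0.8200·(1 − 0.8200^5) / (1 − 0.8200)] ≈ 2779.4841 billion.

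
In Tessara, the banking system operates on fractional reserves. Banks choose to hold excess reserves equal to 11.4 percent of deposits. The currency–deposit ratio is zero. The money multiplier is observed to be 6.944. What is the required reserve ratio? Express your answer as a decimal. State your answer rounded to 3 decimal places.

Using m = 6.944. Since m = (1 + c)/(c + rr + e), the denominator satisfies c + rr + e = (1 + c)/m = (1 + 0) / 6.944 ≈ 0.144009.
With c = 0 and e = 0.114, the required reserve ratio is 0.144009 − 0 − 0.114 = 0.030009.

0.030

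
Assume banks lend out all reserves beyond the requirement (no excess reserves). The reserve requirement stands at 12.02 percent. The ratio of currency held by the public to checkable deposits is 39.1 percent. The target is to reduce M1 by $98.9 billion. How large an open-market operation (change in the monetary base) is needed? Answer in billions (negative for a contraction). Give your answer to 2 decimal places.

-36.35 billion

The money multiplier is m = (1 + c) / (rr + c) = (1 + 0.391) / (0.1202 + 0.391) ≈ 2.72105.
ΔMB = ΔM / m = (−98.9) / 2.72105 ≈ -36.3463 billion.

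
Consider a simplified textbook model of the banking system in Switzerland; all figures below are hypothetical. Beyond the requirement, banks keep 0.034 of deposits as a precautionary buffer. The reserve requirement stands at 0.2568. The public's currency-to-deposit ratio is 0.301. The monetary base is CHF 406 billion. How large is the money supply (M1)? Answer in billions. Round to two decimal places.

The money multiplier is m = (1 + c) / (rr + e + c) = (1 + 0.301) / (0.2568 + 0.034 + 0.301) ≈ 2.198378.
So M = m × MB = 2.198378 × 406 ≈ 892.5415 billion.

CHF 892.54 billion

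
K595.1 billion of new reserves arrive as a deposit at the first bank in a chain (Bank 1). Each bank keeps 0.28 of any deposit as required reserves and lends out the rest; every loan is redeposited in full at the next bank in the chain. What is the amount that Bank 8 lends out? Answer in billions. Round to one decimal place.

K43.0 billion

Each bank lends a fraction (1 − rr) = 0.7200 of the deposit it receives, so Bank 8 receives 595.1·0.7200^7 and lends 595.1·0.7200^8 ≈ 42.9784 billion.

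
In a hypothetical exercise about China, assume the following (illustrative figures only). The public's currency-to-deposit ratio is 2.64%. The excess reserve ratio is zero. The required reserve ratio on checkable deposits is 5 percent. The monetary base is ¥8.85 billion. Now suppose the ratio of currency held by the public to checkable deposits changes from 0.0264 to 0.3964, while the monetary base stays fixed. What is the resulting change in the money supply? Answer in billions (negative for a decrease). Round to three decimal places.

-91.212 billion

Initially m₁ = (1 + 0.0264) / (0.05 + 0.0264) ≈ 13.43455, so M₁ = 13.43455 × 8.85 ≈ 118.8958 billion.
After the change m₂ = (1 + 0.3964) / (0.05 + 0.3964) ≈ 3.12814, so M₂ = 3.12814 × 8.85 ≈ 27.684 billion.
ΔM = M₂ − M₁ = 27.684 − 118.8958 = -91.2118 billion.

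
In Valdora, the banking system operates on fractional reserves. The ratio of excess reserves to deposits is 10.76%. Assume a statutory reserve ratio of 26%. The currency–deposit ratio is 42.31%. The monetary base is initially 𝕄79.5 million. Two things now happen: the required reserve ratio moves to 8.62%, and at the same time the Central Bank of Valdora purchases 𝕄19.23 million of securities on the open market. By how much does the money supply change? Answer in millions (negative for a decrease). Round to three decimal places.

𝕄84.672 million

Before: m₁ = (1 + 0.4231) / (0.26 + 0.1076 + 0.4231) ≈ 1.799798, MB₁ = 79.5, so M₁ = 1.799798 × 79.5 ≈ 143.0839 million.
After: m₂ = (1 + 0.4231) / (0.0862 + 0.1076 + 0.4231) ≈ 2.306857, MB₂ = 79.5 + 19.23 = 98.73, so M₂ = 2.306857 × 98.73 ≈ 227.756 million.
ΔM = M₂ − M₁ = 227.756 − 143.0839 = 84.6721 million.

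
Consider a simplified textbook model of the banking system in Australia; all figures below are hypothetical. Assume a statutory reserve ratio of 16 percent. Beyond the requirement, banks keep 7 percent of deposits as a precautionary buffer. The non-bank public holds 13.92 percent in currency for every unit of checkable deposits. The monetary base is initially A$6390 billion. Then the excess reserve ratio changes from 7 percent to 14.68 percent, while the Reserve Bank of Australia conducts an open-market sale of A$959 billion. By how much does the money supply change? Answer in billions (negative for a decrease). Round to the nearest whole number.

Before: m₁ = (1 + 0.1392) / (0.16 + 0.07 + 0.1392) ≈ 3.08559, MB₁ = 6390, so M₁ = 3.08559 × 6390 = 19716.9201 billion.
After: m₂ = (1 + 0.1392) / (0.16 + 0.1468 + 0.1392) ≈ 2.55426, MB₂ = 6390 − 959 = 5431, so M₂ = 2.55426 × 5431 ≈ 13872.1861 billion.
ΔM = M₂ − M₁ = 13872.1861 − 19716.9201 = -5844.734 billion.

-5845 billion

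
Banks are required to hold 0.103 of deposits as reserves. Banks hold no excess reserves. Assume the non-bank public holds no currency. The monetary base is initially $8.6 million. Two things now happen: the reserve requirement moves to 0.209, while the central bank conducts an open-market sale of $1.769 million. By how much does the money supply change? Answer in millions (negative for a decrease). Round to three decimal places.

-50.811 million

Before: m₁ = 1 / (0.103) ≈ 9.70874, MB₁ = 8.6, so M₁ = 9.70874 × 8.6 ≈ 83.4952 million.
After: m₂ = 1 / (0.209) ≈ 4.78469, MB₂ = 8.6 − 1.769 = 6.831, so M₂ = 4.78469 × 6.831 ≈ 32.6842 million.
ΔM = M₂ − M₁ = 32.6842 − 83.4952 = -50.811 million.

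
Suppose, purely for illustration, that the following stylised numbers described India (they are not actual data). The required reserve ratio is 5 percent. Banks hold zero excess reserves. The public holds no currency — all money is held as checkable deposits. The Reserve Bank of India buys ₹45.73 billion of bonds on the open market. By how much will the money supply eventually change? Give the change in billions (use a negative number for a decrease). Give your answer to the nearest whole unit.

₹915 billion

The simple money multiplier is m = 1/rr = 1/0.05 = 20.
An open-market purchase increases the monetary base by 45.73 billion, so ΔM = m × ΔMB = 20 × 45.73 = 914.6 billion.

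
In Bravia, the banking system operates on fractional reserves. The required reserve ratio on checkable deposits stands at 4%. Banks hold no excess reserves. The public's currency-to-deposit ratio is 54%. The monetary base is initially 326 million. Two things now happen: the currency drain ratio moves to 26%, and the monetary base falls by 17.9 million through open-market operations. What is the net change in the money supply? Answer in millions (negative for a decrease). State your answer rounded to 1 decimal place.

428.4 million

Before: m₁ = (1 + 0.54) / (0.04 + 0.54) ≈ 2.65517, MB₁ = 326, so M₁ = 2.65517 × 326 ≈ 865.5854 million.
After: m₂ = (1 + 0.26) / (0.04 + 0.26) = 4.2, MB₂ = 326 − 17.9 = 308.1, so M₂ = 4.2 × 308.1 = 1294.02 million.
ΔM = M₂ − M₁ = 1294.02 − 865.5854 = 428.4346 million.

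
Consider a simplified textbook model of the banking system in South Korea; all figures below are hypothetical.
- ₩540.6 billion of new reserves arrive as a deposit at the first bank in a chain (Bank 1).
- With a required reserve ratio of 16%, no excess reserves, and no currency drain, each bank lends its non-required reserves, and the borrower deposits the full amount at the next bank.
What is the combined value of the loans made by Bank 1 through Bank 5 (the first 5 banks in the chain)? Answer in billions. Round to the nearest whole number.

Bank i lends (1 − rr)^i of the original deposit: Bank 1 lends 540.6·0.8400 = 454.1040, Bank 2 lends 540.6·0.8400² ≈ 381.4474, and so on.
Summing a geometric series: total = 540.6·[0.8400·(1 − 0.8400^5) / (1 − 0.8400)] ≈ 1651.2018 billion.

₩1651 billion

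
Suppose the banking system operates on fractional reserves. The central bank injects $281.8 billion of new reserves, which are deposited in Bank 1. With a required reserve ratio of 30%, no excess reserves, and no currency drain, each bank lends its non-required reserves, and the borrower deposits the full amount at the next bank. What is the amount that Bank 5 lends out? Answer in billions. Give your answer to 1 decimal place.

$47.4 billion

Each bank lends a fraction (1 − rr) = 0.7000 of the deposit it receives, so Bank 5 receives 281.8·0.7000^4 and lends 281.8·0.7000^5 ≈ 47.3621 billion.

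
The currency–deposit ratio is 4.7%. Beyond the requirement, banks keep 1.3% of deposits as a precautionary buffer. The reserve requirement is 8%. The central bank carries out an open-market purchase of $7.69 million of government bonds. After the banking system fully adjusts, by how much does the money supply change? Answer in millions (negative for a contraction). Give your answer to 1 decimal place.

$57.5 million

The money multiplier is m = (1 + c) / (rr + e + c) = (1 + 0.047) / (0.08 + 0.013 + 0.047) ≈ 7.4786.
The purchase adds 7.69 million of base, so ΔM = m × ΔMB = 7.4786 × (+7.69) ≈ 57.5104 million.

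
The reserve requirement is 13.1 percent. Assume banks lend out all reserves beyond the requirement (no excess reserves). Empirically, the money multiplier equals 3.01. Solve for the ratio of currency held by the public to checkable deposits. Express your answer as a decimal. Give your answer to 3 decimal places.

0.301

Using m = 3.01. From m = (1 + c)/(c + rr + e), rearranging gives 1 + c = m·(c + rr + e), so c·(1 − m) = m·(rr + e) − 1.
Hence c = [m·(rr + e) − 1]/(1 − m) = [3.01 × (0.131 + 0) − 1] / (1 − 3.01) ≈ 0.301338.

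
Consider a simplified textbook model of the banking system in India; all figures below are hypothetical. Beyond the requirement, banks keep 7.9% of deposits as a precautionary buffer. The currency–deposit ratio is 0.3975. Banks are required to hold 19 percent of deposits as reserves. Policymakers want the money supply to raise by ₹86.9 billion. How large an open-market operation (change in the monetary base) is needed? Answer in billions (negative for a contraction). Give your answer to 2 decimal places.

The money multiplier is m = (1 + c) / (rr + e + c) = (1 + 0.3975) / (0.19 + 0.079 + 0.3975) ≈ 2.09677.
ΔMB = ΔM / m = (+86.9) / 2.09677 ≈ 41.4447 billion.

₹41.44 billion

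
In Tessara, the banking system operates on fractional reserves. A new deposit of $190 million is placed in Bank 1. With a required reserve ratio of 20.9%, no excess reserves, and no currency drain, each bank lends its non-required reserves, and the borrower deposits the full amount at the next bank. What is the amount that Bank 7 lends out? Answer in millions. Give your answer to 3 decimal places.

$36.812 million

Each bank lends a fraction (1 − rr) = 0.7910 of the deposit it receives, so Bank 7 receives 190·0.7910^6 and lends 190·0.7910^7 ≈ 36.8120 million.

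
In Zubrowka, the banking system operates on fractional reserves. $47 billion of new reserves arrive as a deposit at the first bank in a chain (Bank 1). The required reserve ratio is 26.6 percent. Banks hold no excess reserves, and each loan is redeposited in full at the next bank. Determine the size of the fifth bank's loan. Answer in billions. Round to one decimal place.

Each bank lends a fraction (1 − rr) = 0.7340 of the deposit it receives, so Bank 5 receives 47·0.7340^4 and lends 47·0.7340^5 ≈ 10.0133 billion.

$10.0 billion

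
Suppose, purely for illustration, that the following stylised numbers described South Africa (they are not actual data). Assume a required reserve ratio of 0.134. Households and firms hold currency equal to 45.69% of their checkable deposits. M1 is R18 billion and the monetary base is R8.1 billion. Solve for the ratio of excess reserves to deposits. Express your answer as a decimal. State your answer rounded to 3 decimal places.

Using m = M/MB = 18/8.1 ≈ 2.222222. Since m = (1 + c)/(c + rr + e), the denominator satisfies c + rr + e = (1 + c)/m = (1 + 0.4569) / 2.222222 ≈ 0.655605.
With c = 0.4569 and rr = 0.134, the ratio of excess reserves to deposits is 0.655605 − 0.4569 − 0.134 = 0.064705.

0.065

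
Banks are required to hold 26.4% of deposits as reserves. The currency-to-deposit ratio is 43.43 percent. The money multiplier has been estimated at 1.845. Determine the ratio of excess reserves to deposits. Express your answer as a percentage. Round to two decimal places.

7.91%

Using m = 1.845. Since m = (1 + c)/(c + rr + e), the denominator satisfies c + rr + e = (1 + c)/m = (1 + 0.4343) / 1.845 ≈ 0.777398.
With c = 0.4343 and rr = 0.264, the ratio of excess reserves to deposits is 0.777398 − 0.4343 − 0.264 = 0.079098.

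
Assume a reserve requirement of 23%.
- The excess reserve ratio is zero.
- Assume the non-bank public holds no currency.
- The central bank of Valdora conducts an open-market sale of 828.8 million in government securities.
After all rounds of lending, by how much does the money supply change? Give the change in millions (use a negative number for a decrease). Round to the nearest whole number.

The simple money multiplier is m = 1/rr = 1/0.23 ≈ 4.3478.
An open-market sale reduces the monetary base by 828.8 million, so ΔM = m × ΔMB = 4.3478 × (−828.8) ≈ -3603.4566 million.

-3603 million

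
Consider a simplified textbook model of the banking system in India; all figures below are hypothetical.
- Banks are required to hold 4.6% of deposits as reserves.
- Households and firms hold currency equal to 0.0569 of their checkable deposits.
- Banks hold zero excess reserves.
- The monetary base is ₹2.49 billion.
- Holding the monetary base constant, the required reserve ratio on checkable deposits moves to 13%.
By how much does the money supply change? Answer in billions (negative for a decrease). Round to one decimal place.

-11.5 billion

Initially m₁ = (1 + 0.0569) / (0.046 + 0.0569) ≈ 10.2711, so M₁ = 10.2711 × 2.49 ≈ 25.575 billion.
After the change m₂ = (1 + 0.0569) / (0.13 + 0.0569) ≈ 5.6549, so M₂ = 5.6549 × 2.49 ≈ 14.0807 billion.
ΔM = M₂ − M₁ = 14.0807 − 25.575 = -11.4943 billion.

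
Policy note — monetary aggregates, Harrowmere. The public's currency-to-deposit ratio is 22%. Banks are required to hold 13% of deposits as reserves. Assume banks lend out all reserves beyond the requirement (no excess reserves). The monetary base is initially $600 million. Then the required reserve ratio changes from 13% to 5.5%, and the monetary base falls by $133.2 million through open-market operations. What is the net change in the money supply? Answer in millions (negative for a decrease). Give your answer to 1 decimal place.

Before: m₁ = (1 + 0.22) / (0.13 + 0.22) ≈ 3.48571, MB₁ = 600, so M₁ = 3.48571 × 600 = 2091.426 million.
After: m₂ = (1 + 0.22) / (0.055 + 0.22) ≈ 4.43636, MB₂ = 600 − 133.2 = 466.8, so M₂ = 4.43636 × 466.8 ≈ 2070.8928 million.
ΔM = M₂ − M₁ = 2070.8928 − 2091.426 = -20.5332 million.

-20.5 million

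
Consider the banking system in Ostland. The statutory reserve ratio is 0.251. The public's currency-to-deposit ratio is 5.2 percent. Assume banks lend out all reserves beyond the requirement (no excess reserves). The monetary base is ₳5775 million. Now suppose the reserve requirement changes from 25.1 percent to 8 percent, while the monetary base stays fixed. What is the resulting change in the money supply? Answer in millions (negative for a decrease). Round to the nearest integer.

₳25975 million

Initially m₁ = (1 + 0.052) / (0.251 + 0.052) ≈ 3.47195, so M₁ = 3.47195 × 5775 ≈ 20050.5112 million.
After the change m₂ = (1 + 0.052) / (0.08 + 0.052) ≈ 7.96970, so M₂ = 7.96970 × 5775 = 46025.0175 million.
ΔM = M₂ − M₁ = 46025.0175 − 20050.5112 = 25974.5063 million.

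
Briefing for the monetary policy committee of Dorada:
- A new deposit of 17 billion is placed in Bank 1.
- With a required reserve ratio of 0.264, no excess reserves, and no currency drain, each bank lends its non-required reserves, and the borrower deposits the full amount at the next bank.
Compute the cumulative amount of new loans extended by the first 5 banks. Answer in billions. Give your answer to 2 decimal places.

Bank i lends (1 − rr)^i of the original deposit: Bank 1 lends 17·0.7360 = 12.5120, Bank 2 lends 17·0.7360² ≈ 9.2088, and so on.
Summing a geometric series: total = 17·[0.7360·(1 − 0.7360^5) / (1 − 0.7360)] ≈ 37.1584 billion.

37.16 billion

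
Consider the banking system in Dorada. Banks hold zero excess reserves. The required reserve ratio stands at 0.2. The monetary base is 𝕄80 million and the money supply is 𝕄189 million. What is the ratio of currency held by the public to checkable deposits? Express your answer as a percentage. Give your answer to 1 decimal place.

Using m = M/MB = 189/80 = 2.362500. From m = (1 + c)/(c + rr + e), rearranging gives 1 + c = m·(c + rr + e), so c·(1 − m) = m·(rr + e) − 1.
Hence c = [m·(rr + e) − 1]/(1 − m) = [2.362500 × (0.2 + 0) − 1] / (1 − 2.362500) ≈ 0.387156.

38.7%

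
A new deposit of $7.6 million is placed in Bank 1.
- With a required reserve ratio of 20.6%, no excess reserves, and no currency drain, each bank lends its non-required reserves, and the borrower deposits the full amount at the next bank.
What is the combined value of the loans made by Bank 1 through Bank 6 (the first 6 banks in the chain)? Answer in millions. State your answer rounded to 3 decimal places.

Bank i lends (1 − rr)^i of the original deposit: Bank 1 lends 7.6·0.7940 = 6.0344, Bank 2 lends 7.6·0.7940² ≈ 4.7913, and so on.
Summing a geometric series: total = 7.6·[0.7940·(1 − 0.7940^6) / (1 − 0.7940)] ≈ 21.9533 million.

$21.953 million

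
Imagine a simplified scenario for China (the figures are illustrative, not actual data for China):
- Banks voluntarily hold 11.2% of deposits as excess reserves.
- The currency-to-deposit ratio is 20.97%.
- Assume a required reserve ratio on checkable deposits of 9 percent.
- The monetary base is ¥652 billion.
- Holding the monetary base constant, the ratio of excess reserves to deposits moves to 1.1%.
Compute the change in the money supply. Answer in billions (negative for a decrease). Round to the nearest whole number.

Initially m₁ = (1 + 0.2097) / (0.09 + 0.112 + 0.2097) ≈ 2.9383, so M₁ = 2.9383 × 652 = 1915.7716 billion.
After the change m₂ = (1 + 0.2097) / (0.09 + 0.011 + 0.2097) ≈ 3.8935, so M₂ = 3.8935 × 652 = 2538.562 billion.
ΔM = M₂ − M₁ = 2538.562 − 1915.7716 = 622.7904 billion.

¥623 billion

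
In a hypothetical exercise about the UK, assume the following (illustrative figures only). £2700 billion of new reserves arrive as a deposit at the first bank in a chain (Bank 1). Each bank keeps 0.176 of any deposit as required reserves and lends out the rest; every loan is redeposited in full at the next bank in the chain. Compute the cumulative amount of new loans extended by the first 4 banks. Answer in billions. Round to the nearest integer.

£6813 billion

Bank i lends (1 − rr)^i of the original deposit: Bank 1 lends 2700·0.8240 = 2224.8000, Bank 2 lends 2700·0.8240² = 1833.2352, and so on.
Summing a geometric series: total = 2700·[0.8240·(1 − 0.8240^4) / (1 − 0.8240)] ≈ 6813.3437 billion.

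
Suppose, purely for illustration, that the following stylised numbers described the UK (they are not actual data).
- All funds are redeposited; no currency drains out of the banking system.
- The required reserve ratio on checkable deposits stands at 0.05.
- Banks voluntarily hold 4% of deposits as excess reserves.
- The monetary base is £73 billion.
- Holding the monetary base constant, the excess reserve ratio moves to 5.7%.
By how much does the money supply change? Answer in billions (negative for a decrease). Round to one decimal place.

Initially m₁ = 1 / (0.05 + 0.04) ≈ 11.1111, so M₁ = 11.1111 × 73 = 811.1103 billion.
After the change m₂ = 1 / (0.05 + 0.057) ≈ 9.3458, so M₂ = 9.3458 × 73 = 682.2434 billion.
ΔM = M₂ − M₁ = 682.2434 − 811.1103 = -128.8669 billion.

-128.9 billion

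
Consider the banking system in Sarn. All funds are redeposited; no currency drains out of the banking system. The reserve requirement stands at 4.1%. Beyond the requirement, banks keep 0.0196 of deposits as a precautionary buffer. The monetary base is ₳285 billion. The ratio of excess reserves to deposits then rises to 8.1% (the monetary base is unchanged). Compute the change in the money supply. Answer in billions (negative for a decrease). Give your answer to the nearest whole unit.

Initially m₁ = 1 / (0.041 + 0.0196) ≈ 16.5017, so M₁ = 16.5017 × 285 = 4702.9845 billion.
After the change m₂ = 1 / (0.041 + 0.081) ≈ 8.1967, so M₂ = 8.1967 × 285 = 2336.0595 billion.
ΔM = M₂ − M₁ = 2336.0595 − 4702.9845 = -2366.925 billion.

-2367 billion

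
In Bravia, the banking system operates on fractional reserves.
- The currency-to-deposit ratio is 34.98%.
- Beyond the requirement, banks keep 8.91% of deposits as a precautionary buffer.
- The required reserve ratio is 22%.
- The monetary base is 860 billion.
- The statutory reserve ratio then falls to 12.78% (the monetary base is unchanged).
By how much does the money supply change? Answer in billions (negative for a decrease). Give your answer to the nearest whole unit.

287 billion

Initially m₁ = (1 + 0.3498) / (0.22 + 0.0891 + 0.3498) ≈ 2.0486, so M₁ = 2.0486 × 860 = 1761.796 billion.
After the change m₂ = (1 + 0.3498) / (0.1278 + 0.0891 + 0.3498) ≈ 2.3819, so M₂ = 2.3819 × 860 = 2048.434 billion.
ΔM = M₂ − M₁ = 2048.434 − 1761.796 = 286.638 billion.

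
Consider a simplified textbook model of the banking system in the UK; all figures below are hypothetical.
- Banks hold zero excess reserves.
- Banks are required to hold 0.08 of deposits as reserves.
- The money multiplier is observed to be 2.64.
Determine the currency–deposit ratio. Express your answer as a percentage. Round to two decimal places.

Using m = 2.64. From m = (1 + c)/(c + rr + e), rearranging gives 1 + c = m·(c + rr + e), so c·(1 − m) = m·(rr + e) − 1.
Hence c = [m·(rr + e) − 1]/(1 − m) = [2.64 × (0.08 + 0) − 1] / (1 − 2.64) ≈ 0.480976.

48.10%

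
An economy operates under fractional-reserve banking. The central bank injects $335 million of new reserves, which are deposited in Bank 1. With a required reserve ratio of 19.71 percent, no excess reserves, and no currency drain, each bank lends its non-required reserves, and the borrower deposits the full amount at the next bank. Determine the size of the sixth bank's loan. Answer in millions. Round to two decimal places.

Each bank lends a fraction (1 − rr) = 0.8029 of the deposit it receives, so Bank 6 receives 335·0.8029^5 and lends 335·0.8029^6 ≈ 89.7457 million.

$89.75 million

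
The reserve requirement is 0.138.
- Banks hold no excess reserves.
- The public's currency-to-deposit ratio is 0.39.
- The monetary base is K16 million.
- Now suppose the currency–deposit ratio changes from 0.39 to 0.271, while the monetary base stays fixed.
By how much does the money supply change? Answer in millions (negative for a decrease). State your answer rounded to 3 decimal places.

K7.600 million

Initially m₁ = (1 + 0.39) / (0.138 + 0.39) ≈ 2.632576, so M₁ = 2.632576 × 16 ≈ 42.1212 million.
After the change m₂ = (1 + 0.271) / (0.138 + 0.271) ≈ 3.107579, so M₂ = 3.107579 × 16 ≈ 49.7213 million.
ΔM = M₂ − M₁ = 49.7213 − 42.1212 = 7.6001 million.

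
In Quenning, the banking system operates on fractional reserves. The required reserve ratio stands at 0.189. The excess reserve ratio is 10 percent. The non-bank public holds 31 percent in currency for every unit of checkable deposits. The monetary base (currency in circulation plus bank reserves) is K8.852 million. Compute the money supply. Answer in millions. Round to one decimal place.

K19.4 million

The money multiplier is m = (1 + c) / (rr + e + c) = (1 + 0.31) / (0.189 + 0.1 + 0.31) ≈ 2.1870.
So M = m × MB = 2.1870 × 8.852 ≈ 19.3593 million.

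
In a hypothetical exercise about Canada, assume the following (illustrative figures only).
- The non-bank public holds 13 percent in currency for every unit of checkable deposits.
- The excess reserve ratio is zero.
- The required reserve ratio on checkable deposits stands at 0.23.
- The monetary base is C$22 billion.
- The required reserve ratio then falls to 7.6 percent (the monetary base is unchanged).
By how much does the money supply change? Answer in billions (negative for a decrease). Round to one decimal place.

Initially m₁ = (1 + 0.13) / (0.23 + 0.13) ≈ 3.1389, so M₁ = 3.1389 × 22 = 69.0558 billion.
After the change m₂ = (1 + 0.13) / (0.076 + 0.13) ≈ 5.4854, so M₂ = 5.4854 × 22 = 120.6788 billion.
ΔM = M₂ − M₁ = 120.6788 − 69.0558 = 51.623 billion.

C$51.6 billion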